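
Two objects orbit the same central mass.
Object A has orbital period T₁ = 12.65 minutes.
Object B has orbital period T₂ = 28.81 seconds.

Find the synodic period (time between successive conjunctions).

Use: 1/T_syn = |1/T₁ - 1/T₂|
T₁ = 12.65 minutes = 759 s
T₂ = 28.81 seconds
1/T₁ = 0.00131752 s⁻¹
1/T₂ = 0.0347102 s⁻¹
|1/T₁ − 1/T₂| = 0.0333926 s⁻¹
T_syn = 1 / |1/T₁ − 1/T₂| = 29.9467 s ≈ 29.95 seconds

Final answer: T_syn = 29.95 seconds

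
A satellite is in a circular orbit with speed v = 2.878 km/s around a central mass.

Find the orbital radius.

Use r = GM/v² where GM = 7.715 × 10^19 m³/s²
v = 2.878 km/s = 2878 m/s
GM = 7.715 × 10^19 m³/s²
v² = 8.28288 × 10^6 m²/s²
r = GM/v² = (7.715 × 10^19) / (8.28288 × 10^6) = 9.31439 × 10^12 m ≈ 9.314 Tm

Final answer: 9.314 Tm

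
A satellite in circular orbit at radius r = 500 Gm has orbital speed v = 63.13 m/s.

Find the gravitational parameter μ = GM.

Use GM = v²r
r = 500 Gm = 5 × 10^11 m
v = 63.13 m/s
v² = 3985.4 m²/s²
GM = v²r = 3985.4 × 5 × 10^11 = 1.9927 × 10^15 m³/s²
GM ≈ 1.993 × 10^15 m³/s²

Final answer: GM = 1.993 × 10^15 m³/s²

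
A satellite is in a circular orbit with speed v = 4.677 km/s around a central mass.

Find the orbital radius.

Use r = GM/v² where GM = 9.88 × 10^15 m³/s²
v = 4.677 km/s = 4677 m/s
GM = 9.88 × 10^15 m³/s²
v² = 2.18743 × 10^7 m²/s²
r = GM/v² = (9.88 × 10^15) / (2.18743 × 10^7) = 4.51671 × 10^8 m ≈ 451.7 Mm

Final answer: 451.7 Mm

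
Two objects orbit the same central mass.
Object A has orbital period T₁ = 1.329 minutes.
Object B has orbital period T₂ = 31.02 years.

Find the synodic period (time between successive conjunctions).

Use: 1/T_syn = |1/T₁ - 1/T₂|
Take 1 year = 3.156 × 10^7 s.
T₁ = 1.329 minutes = 79.74 s
T₂ = 31.02 years = 9.78991 × 10^8 s
1/T₁ = 0.0125408 s⁻¹
1/T₂ = 1.02146 × 10^-9 s⁻¹
|1/T₁ − 1/T₂| = 0.0125408 s⁻¹
T_syn = 1 / |1/T₁ − 1/T₂| = 79.74 s ≈ 1.329 minutes

Final answer: T_syn = 1.329 minutes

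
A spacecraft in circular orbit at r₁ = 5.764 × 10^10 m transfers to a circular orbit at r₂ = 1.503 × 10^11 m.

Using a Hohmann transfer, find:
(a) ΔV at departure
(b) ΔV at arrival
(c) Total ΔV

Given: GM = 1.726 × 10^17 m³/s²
r₁ = 5.764 × 10^10 m
r₂ = 1.503 × 10^11 m
GM = 1.726 × 10^17 m³/s²
Transfer ellipse: a_t = (r₁ + r₂)/2 = 1.0397 × 10^11 m
Circular speed at r₁: v₁ = √(GM/r₁) = 1730.45 m/s
Transfer speed at r₁ (periapsis): v₁ₜ = √(GM(2/r₁ − 1/a_t)) = 2080.58 m/s
(a) ΔV₁ = v₁ₜ − v₁ = 350.13 m/s ≈ 350.1 m/s
Circular speed at r₂: v₂ = √(GM/r₂) = 1071.62 m/s
Transfer speed at r₂ (apoapsis): v₂ₜ = √(GM(2/r₂ − 1/a_t)) = 797.901 m/s
(b) ΔV₂ = v₂ − v₂ₜ = 273.719 m/s ≈ 273.7 m/s
(c) ΔV_total = ΔV₁ + ΔV₂ = 623.849 m/s ≈ 623.8 m/s

Final answer:
(a) ΔV₁ = 350.1 m/s
(b) ΔV₂ = 273.7 m/s
(c) ΔV_total = 623.8 m/s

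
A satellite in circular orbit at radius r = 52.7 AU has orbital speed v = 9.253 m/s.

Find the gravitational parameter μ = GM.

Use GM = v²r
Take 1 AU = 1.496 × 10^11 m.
r = 52.7 AU = 7.88392 × 10^12 m
v = 9.253 m/s
v² = 85.618 m²/s²
GM = v²r = 85.618 × 7.88392 × 10^12 = 6.75006 × 10^14 m³/s²
GM ≈ 6.75 × 10^14 m³/s²

Final answer: GM = 6.75 × 10^14 m³/s²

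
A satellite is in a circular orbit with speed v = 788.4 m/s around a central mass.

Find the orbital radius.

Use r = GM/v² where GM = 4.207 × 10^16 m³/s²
v = 788.4 m/s
GM = 4.207 × 10^16 m³/s²
v² = 621575 m²/s²
r = GM/v² = (4.207 × 10^16) / 621575 = 6.7683 × 10^10 m ≈ 67.68 Gm

Final answer: 67.68 Gm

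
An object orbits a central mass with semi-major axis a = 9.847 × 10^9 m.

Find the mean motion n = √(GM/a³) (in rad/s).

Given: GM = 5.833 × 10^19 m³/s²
a = 9.847 × 10^9 m
GM = 5.833 × 10^19 m³/s²
a³ = 9.54799 × 10^29 m³
GM/a³ = (5.833 × 10^19) / (9.54799 × 10^29) = 6.10914 × 10^-11 s⁻²
n = √(GM/a³) = 7.8161 × 10^-6 rad/s ≈ 7.816 × 10^-6 rad/s

Final answer: n = 7.816 × 10^-6 rad/s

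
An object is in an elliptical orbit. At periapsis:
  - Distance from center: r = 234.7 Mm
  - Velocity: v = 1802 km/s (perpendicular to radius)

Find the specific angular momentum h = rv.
r = 234.7 Mm = 2.347 × 10^8 m
v = 1802 km/s = 1.802 × 10^6 m/s
h = rv = 2.347 × 10^8 × 1.802 × 10^6 = 4.22929 × 10^14 m²/s ≈ 4.229 × 10^14 m²/s

Final answer: h = 4.229 × 10^14 m²/s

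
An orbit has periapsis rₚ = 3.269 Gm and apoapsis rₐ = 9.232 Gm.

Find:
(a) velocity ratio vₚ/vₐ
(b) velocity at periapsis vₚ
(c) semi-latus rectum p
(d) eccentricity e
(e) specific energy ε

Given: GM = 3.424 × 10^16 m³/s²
rₚ = 3.269 Gm = 3.269 × 10^9 m
rₐ = 9.232 Gm = 9.232 × 10^9 m
GM = 3.424 × 10^16 m³/s²
a = (rₚ + rₐ)/2 = 6.2505 × 10^9 m
e = (rₐ − rₚ)/(rₐ + rₚ) = (5.963 × 10^9) / (1.2501 × 10^10) = 0.477002
(a) vₚ/vₐ = rₐ/rₚ (angular momentum) = (9.232 × 10^9) / (3.269 × 10^9) = 2.82411 ≈ 2.824
(b) vₚ² = GM (2/rₚ − 1/a) = 3.424 × 10^16 × (6.11808 × 10^-10 − 1.59987 × 10^-10) = 1.54703 × 10^7 m²/s²;  vₚ = 3933.24 m/s ≈ 3.933 km/s
(c) 1 − e² = 0.772469;  p = a(1 − e²) = 6.2505 × 10^9 × 0.772469 = 4.82832 × 10^9 m ≈ 4.828 Gm
(d) e = 0.477002 ≈ 0.477
(e) 2a = 1.2501 × 10^10 m;  ε = −GM/(2a) = -2.73898 × 10^6 J/kg ≈ -2.739 MJ/kg

Final answer:
(a) velocity ratio vₚ/vₐ = 2.824
(b) velocity at periapsis vₚ = 3.933 km/s
(c) semi-latus rectum p = 4.828 Gm
(d) eccentricity e = 0.477
(e) specific energy ε = -2.739 MJ/kg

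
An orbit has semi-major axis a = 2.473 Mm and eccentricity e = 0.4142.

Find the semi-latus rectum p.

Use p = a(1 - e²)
a = 2.473 Mm = 2.473 × 10^6 m
e = 0.4142,  e² = 0.171562,  1 − e² = 0.828438
p = a(1 − e²) = 2.473 × 10^6 m × 0.828438 = 2.04873 × 10^6 m ≈ 2.049 Mm

Final answer: p = 2.049 Mm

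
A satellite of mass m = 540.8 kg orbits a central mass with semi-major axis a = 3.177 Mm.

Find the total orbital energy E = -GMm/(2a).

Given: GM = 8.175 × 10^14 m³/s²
a = 3.177 Mm = 3.177 × 10^6 m
GM = 8.175 × 10^14 m³/s²
2a = 6.354 × 10^6 m
GMm = 8.175 × 10^14 × 540.8 = 4.42104 × 10^17 m³·kg/s²
E = −GMm/(2a) = -6.95788 × 10^10 J ≈ -69.58 GJ

Final answer: -69.58 GJ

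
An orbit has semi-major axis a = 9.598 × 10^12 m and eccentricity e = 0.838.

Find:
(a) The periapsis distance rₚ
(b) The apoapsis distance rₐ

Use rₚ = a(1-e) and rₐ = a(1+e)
a = 9.598 × 10^12 m
e = 0.838:  1 − e = 0.162,  1 + e = 1.838
(a) rₚ = a(1 − e) = 9.598 × 10^12 m × 0.162 = 1.55488 × 10^12 m ≈ 1.555 × 10^12 m
(b) rₐ = a(1 + e) = 9.598 × 10^12 m × 1.838 = 1.76411 × 10^13 m ≈ 1.764 × 10^13 m

Final answer:
(a) rₚ = 1.555 × 10^12 m
(b) rₐ = 1.764 × 10^13 m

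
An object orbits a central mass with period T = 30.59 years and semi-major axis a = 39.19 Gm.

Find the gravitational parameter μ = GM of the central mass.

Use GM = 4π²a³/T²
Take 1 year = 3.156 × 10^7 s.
T = 30.59 years = 9.6542 × 10^8 s
a = 39.19 Gm = 3.919 × 10^10 m
a³ = 6.01902 × 10^31 m³
T² = 9.32037 × 10^17 s²
GM = 4π² × (6.01902 × 10^31) / (9.32037 × 10^17) = 2.54949 × 10^15 m³/s²
GM ≈ 2.549 × 10^15 m³/s²

Final answer: GM = 2.549 × 10^15 m³/s²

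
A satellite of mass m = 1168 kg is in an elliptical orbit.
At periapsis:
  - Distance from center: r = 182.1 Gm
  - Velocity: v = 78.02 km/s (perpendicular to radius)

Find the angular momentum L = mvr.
r = 182.1 Gm = 1.821 × 10^11 m
v = 78.02 km/s = 78020 m/s
vr = 78020 × 1.821 × 10^11 = 1.42074 × 10^16 m²/s
L = m × vr = 1168 × 1.42074 × 10^16 = 1.65943 × 10^19 kg·m²/s ≈ 1.659 × 10^19 kg·m²/s

Final answer: L = 1.659 × 10^19 kg·m²/s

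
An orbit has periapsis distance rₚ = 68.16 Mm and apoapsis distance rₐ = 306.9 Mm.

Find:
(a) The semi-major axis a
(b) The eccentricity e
rₚ = 68.16 Mm = 6.816 × 10^7 m
rₐ = 306.9 Mm = 3.069 × 10^8 m
(a) a = (rₚ + rₐ)/2 = 1.8753 × 10^8 m ≈ 187.5 Mm
(b) e = (rₐ − rₚ)/(rₐ + rₚ) = (2.3874 × 10^8) / (3.7506 × 10^8) = 0.636538

Final answer:
(a) a = 187.5 Mm
(b) e = 0.6365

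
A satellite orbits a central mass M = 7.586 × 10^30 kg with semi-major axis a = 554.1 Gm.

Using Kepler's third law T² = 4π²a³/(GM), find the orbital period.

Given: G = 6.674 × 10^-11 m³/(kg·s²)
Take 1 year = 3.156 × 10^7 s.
M = 7.586 × 10^30 kg
GM = G × M = 6.674 × 10^-11 × 7.586 × 10^30 = 5.0629 × 10^20 m³/s²
a = 554.1 Gm = 5.541 × 10^11 m
a³ = 1.70124 × 10^35 m³
T = 2π √(a³/GM) = 2π √((1.70124 × 10^35) / (5.0629 × 10^20)) = 2π × 1.83309 × 10^7 s
T = 1.15176 × 10^8 s ≈ 3.649 years

Final answer: 3.649 years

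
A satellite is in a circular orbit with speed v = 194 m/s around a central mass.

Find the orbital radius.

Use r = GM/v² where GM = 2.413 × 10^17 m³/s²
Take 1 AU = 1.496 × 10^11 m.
v = 194 m/s
GM = 2.413 × 10^17 m³/s²
v² = 37636 m²/s²
r = GM/v² = (2.413 × 10^17) / 37636 = 6.41141 × 10^12 m ≈ 42.86 AU

Final answer: 42.86 AU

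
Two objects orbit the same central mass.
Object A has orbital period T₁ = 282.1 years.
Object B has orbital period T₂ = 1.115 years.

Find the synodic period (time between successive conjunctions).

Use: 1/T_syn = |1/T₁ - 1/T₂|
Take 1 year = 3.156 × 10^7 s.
T₁ = 282.1 years = 8.90308 × 10^9 s
T₂ = 1.115 years = 3.51894 × 10^7 s
1/T₁ = 1.12321 × 10^-10 s⁻¹
1/T₂ = 2.84176 × 10^-8 s⁻¹
|1/T₁ − 1/T₂| = 2.83053 × 10^-8 s⁻¹
T_syn = 1 / |1/T₁ − 1/T₂| = 3.5329 × 10^7 s ≈ 1.119 years

Final answer: T_syn = 1.119 years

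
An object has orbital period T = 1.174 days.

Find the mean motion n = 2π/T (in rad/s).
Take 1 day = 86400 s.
T = 1.174 days = 101434 s
n = 2π / 101434 s = 6.19438 × 10^-5 rad/s ≈ 6.194 × 10^-5 rad/s

Final answer: n = 6.194 × 10^-5 rad/s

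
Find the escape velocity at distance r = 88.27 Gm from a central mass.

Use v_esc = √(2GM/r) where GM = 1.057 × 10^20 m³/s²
r = 88.27 Gm = 8.827 × 10^10 m
GM = 1.057 × 10^20 m³/s²
2GM/r = 2 × (1.057 × 10^20) / (8.827 × 10^10) = 2.39492 × 10^9 m²/s²
v_esc = √(2GM/r) = 48938 m/s ≈ 48.94 km/s

Final answer: 48.94 km/s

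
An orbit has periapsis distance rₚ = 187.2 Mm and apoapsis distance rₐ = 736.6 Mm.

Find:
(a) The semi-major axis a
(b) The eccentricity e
rₚ = 187.2 Mm = 1.872 × 10^8 m
rₐ = 736.6 Mm = 7.366 × 10^8 m
(a) a = (rₚ + rₐ)/2 = 4.619 × 10^8 m ≈ 461.9 Mm
(b) e = (rₐ − rₚ)/(rₐ + rₚ) = (5.494 × 10^8) / (9.238 × 10^8) = 0.594717

Final answer:
(a) a = 461.9 Mm
(b) e = 0.5947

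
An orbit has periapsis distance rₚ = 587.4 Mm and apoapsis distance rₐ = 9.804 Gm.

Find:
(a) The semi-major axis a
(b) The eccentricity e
rₚ = 587.4 Mm = 5.874 × 10^8 m
rₐ = 9.804 Gm = 9.804 × 10^9 m
(a) a = (rₚ + rₐ)/2 = 5.1957 × 10^9 m ≈ 5.196 Gm
(b) e = (rₐ − rₚ)/(rₐ + rₚ) = (9.2166 × 10^9) / (1.03914 × 10^10) = 0.886945

Final answer:
(a) a = 5.196 Gm
(b) e = 0.8869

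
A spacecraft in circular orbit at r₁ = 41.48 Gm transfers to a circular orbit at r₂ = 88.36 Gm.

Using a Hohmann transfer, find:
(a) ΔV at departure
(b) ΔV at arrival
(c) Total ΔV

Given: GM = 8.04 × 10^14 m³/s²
r₁ = 41.48 Gm = 4.148 × 10^10 m
r₂ = 88.36 Gm = 8.836 × 10^10 m
GM = 8.04 × 10^14 m³/s²
Transfer ellipse: a_t = (r₁ + r₂)/2 = 6.492 × 10^10 m
Circular speed at r₁: v₁ = √(GM/r₁) = 139.222 m/s
Transfer speed at r₁ (periapsis): v₁ₜ = √(GM(2/r₁ − 1/a_t)) = 162.423 m/s
(a) ΔV₁ = v₁ₜ − v₁ = 23.2006 m/s ≈ 23.2 m/s
Circular speed at r₂: v₂ = √(GM/r₂) = 95.3894 m/s
Transfer speed at r₂ (apoapsis): v₂ₜ = √(GM(2/r₂ − 1/a_t)) = 76.2483 m/s
(b) ΔV₂ = v₂ − v₂ₜ = 19.1411 m/s ≈ 19.14 m/s
(c) ΔV_total = ΔV₁ + ΔV₂ = 42.3417 m/s ≈ 42.34 m/s

Final answer:
(a) ΔV₁ = 23.2 m/s
(b) ΔV₂ = 19.14 m/s
(c) ΔV_total = 42.34 m/s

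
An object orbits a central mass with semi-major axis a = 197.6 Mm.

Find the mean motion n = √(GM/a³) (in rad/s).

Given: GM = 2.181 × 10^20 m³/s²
a = 197.6 Mm = 1.976 × 10^8 m
GM = 2.181 × 10^20 m³/s²
a³ = 7.71544 × 10^24 m³
GM/a³ = (2.181 × 10^20) / (7.71544 × 10^24) = 2.8268 × 10^-5 s⁻²
n = √(GM/a³) = 0.00531676 rad/s ≈ 0.005317 rad/s

Final answer: n = 0.005317 rad/s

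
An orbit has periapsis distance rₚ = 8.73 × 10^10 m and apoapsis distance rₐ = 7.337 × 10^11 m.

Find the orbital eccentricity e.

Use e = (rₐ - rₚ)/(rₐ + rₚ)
rₚ = 8.73 × 10^10 m
rₐ = 7.337 × 10^11 m
rₐ − rₚ = 6.464 × 10^11 m
rₐ + rₚ = 8.21 × 10^11 m
e = (rₐ − rₚ)/(rₐ + rₚ) = 0.787333

Final answer: e = 0.7873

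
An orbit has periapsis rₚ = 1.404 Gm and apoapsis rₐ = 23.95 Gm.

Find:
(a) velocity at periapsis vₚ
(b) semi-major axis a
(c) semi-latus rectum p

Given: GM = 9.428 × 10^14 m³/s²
rₚ = 1.404 Gm = 1.404 × 10^9 m
rₐ = 23.95 Gm = 2.395 × 10^10 m
GM = 9.428 × 10^14 m³/s²
a = (rₚ + rₐ)/2 = 1.2677 × 10^10 m
e = (rₐ − rₚ)/(rₐ + rₚ) = (2.2546 × 10^10) / (2.5354 × 10^10) = 0.889248
(a) vₚ² = GM (2/rₚ − 1/a) = 9.428 × 10^14 × (1.4245 × 10^-9 − 7.8883 × 10^-11) = 1.26865 × 10^6 m²/s²;  vₚ = 1126.34 m/s ≈ 1.126 km/s
(b) a = 1.2677 × 10^10 m ≈ 12.68 Gm
(c) 1 − e² = 0.209238;  p = a(1 − e²) = 1.2677 × 10^10 × 0.209238 = 2.6525 × 10^9 m ≈ 2.653 Gm

Final answer:
(a) velocity at periapsis vₚ = 1.126 km/s
(b) semi-major axis a = 12.68 Gm
(c) semi-latus rectum p = 2.653 Gm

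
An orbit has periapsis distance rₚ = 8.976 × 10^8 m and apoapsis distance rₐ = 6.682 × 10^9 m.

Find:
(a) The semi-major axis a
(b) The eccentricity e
rₚ = 8.976 × 10^8 m
rₐ = 6.682 × 10^9 m
(a) a = (rₚ + rₐ)/2 = 3.7898 × 10^9 m ≈ 3.79 × 10^9 m
(b) e = (rₐ − rₚ)/(rₐ + rₚ) = (5.7844 × 10^9) / (7.5796 × 10^9) = 0.763154

Final answer:
(a) a = 3.79 × 10^9 m
(b) e = 0.7632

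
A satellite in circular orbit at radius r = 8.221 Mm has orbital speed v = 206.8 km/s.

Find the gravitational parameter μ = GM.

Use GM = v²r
r = 8.221 Mm = 8.221 × 10^6 m
v = 206.8 km/s = 206800 m/s
v² = 4.27662 × 10^10 m²/s²
GM = v²r = 4.27662 × 10^10 × 8.221 × 10^6 = 3.51581 × 10^17 m³/s²
GM ≈ 3.516 × 10^17 m³/s²

Final answer: GM = 3.516 × 10^17 m³/s²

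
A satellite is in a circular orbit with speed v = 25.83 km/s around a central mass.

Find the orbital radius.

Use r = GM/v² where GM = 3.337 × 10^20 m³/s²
v = 25.83 km/s = 25830 m/s
GM = 3.337 × 10^20 m³/s²
v² = 6.67189 × 10^8 m²/s²
r = GM/v² = (3.337 × 10^20) / (6.67189 × 10^8) = 5.00158 × 10^11 m ≈ 500.2 Gm

Final answer: 500.2 Gm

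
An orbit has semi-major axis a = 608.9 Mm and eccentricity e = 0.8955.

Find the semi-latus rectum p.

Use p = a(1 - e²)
a = 608.9 Mm = 6.089 × 10^8 m
e = 0.8955,  e² = 0.80192,  1 − e² = 0.19808
p = a(1 − e²) = 6.089 × 10^8 m × 0.19808 = 1.20611 × 10^8 m ≈ 120.6 Mm

Final answer: p = 120.6 Mm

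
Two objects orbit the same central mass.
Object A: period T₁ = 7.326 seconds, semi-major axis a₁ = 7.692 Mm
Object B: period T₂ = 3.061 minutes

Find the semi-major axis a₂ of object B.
T₁ = 7.326 seconds
T₂ = 3.061 minutes = 183.66 s
a₁ = 7.692 Mm = 7.692 × 10^6 m
Kepler's third law: (T₂/T₁)² = (a₂/a₁)³  ⇒  a₂ = a₁ (T₂/T₁)^(2/3)
T₂/T₁ = 25.0696
(T₂/T₁)^(2/3) = 8.56574
a₂ = 7.692 × 10^6 m × 8.56574 = 6.58877 × 10^7 m ≈ 65.89 Mm

Final answer: a₂ = 65.89 Mm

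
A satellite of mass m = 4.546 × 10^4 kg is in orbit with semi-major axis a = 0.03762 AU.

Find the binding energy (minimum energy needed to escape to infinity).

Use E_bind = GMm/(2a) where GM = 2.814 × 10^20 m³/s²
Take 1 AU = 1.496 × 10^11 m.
a = 0.03762 AU = 5.62795 × 10^9 m
GM = 2.814 × 10^20 m³/s²
m = 4.546 × 10^4 kg
GMm = 2.814 × 10^20 × 45460 = 1.27924 × 10^25 m³·kg/s²
2a = 1.12559 × 10^10 m
E_bind = GMm/(2a) = 1.13651 × 10^15 J ≈ 1.137 PJ

Final answer: 1.137 PJ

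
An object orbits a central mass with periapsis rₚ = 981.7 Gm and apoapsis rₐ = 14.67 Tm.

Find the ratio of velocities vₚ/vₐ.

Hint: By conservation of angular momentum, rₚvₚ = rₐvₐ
rₚ = 981.7 Gm = 9.817 × 10^11 m
rₐ = 14.67 Tm = 1.467 × 10^13 m
rₚvₚ = rₐvₐ  ⇒  vₚ/vₐ = rₐ/rₚ
vₚ/vₐ = (1.467 × 10^13) / (9.817 × 10^11) = 14.9435

Final answer: vₚ/vₐ = 14.94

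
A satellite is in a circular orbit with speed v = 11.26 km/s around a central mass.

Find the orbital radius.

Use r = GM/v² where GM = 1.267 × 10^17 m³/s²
v = 11.26 km/s = 11260 m/s
GM = 1.267 × 10^17 m³/s²
v² = 1.26788 × 10^8 m²/s²
r = GM/v² = (1.267 × 10^17) / (1.26788 × 10^8) = 9.99309 × 10^8 m ≈ 999.3 Mm

Final answer: 999.3 Mm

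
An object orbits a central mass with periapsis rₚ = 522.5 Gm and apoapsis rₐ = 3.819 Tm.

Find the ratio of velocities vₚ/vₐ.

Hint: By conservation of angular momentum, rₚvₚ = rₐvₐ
rₚ = 522.5 Gm = 5.225 × 10^11 m
rₐ = 3.819 Tm = 3.819 × 10^12 m
rₚvₚ = rₐvₐ  ⇒  vₚ/vₐ = rₐ/rₚ
vₚ/vₐ = (3.819 × 10^12) / (5.225 × 10^11) = 7.30909

Final answer: vₚ/vₐ = 7.309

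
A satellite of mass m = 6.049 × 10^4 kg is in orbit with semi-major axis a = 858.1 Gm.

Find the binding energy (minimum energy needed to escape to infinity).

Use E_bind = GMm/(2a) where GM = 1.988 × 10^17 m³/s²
a = 858.1 Gm = 8.581 × 10^11 m
GM = 1.988 × 10^17 m³/s²
m = 6.049 × 10^4 kg
GMm = 1.988 × 10^17 × 60490 = 1.20254 × 10^22 m³·kg/s²
2a = 1.7162 × 10^12 m
E_bind = GMm/(2a) = 7.007 × 10^9 J ≈ 7.007 GJ

Final answer: 7.007 GJ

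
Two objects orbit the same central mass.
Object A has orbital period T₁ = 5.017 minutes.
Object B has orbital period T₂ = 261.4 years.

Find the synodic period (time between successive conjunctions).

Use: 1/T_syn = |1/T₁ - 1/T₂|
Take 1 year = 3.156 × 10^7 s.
T₁ = 5.017 minutes = 301.02 s
T₂ = 261.4 years = 8.24978 × 10^9 s
1/T₁ = 0.00332204 s⁻¹
1/T₂ = 1.21215 × 10^-10 s⁻¹
|1/T₁ − 1/T₂| = 0.00332204 s⁻¹
T_syn = 1 / |1/T₁ − 1/T₂| = 301.02 s ≈ 5.017 minutes

Final answer: T_syn = 5.017 minutes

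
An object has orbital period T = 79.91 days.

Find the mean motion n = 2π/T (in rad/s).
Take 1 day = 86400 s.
T = 79.91 days = 6.90422 × 10^6 s
n = 2π / (6.90422 × 10^6 s) = 9.10049 × 10^-7 rad/s ≈ 9.1 × 10^-7 rad/s

Final answer: n = 9.1 × 10^-7 rad/s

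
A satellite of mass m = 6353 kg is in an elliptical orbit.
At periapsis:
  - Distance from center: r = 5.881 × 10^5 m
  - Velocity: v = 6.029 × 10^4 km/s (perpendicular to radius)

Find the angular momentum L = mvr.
r = 5.881 × 10^5 m
v = 6.029 × 10^4 km/s = 6.029 × 10^7 m/s
vr = 6.029 × 10^7 × 588100 = 3.54565 × 10^13 m²/s
L = m × vr = 6353 × 3.54565 × 10^13 = 2.25255 × 10^17 kg·m²/s ≈ 2.253 × 10^17 kg·m²/s

Final answer: L = 2.253 × 10^17 kg·m²/s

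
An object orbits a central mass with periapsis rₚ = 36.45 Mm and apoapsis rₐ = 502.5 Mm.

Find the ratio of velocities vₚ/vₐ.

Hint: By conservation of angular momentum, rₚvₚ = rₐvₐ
rₚ = 36.45 Mm = 3.645 × 10^7 m
rₐ = 502.5 Mm = 5.025 × 10^8 m
rₚvₚ = rₐvₐ  ⇒  vₚ/vₐ = rₐ/rₚ
vₚ/vₐ = (5.025 × 10^8) / (3.645 × 10^7) = 13.786

Final answer: vₚ/vₐ = 13.79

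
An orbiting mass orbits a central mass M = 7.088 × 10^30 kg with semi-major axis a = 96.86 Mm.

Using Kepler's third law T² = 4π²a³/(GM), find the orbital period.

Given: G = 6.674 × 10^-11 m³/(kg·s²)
M = 7.088 × 10^30 kg
GM = G × M = 6.674 × 10^-11 × 7.088 × 10^30 = 4.73053 × 10^20 m³/s²
a = 96.86 Mm = 9.686 × 10^7 m
a³ = 9.08727 × 10^23 m³
T = 2π √(a³/GM) = 2π √((9.08727 × 10^23) / (4.73053 × 10^20)) = 2π × 43.829 s
T = 275.386 s ≈ 4.59 minutes

Final answer: 4.59 minutes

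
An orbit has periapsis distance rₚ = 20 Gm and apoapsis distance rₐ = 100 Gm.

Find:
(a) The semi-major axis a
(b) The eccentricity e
rₚ = 20 Gm = 2 × 10^10 m
rₐ = 100 Gm = 1 × 10^11 m
(a) a = (rₚ + rₐ)/2 = 6 × 10^10 m ≈ 60 Gm
(b) e = (rₐ − rₚ)/(rₐ + rₚ) = (8 × 10^10) / (1.2 × 10^11) = 0.666667

Final answer:
(a) a = 60 Gm
(b) e = 0.6667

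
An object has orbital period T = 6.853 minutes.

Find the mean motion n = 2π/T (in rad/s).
T = 6.853 minutes = 411.18 s
n = 2π / 411.18 s = 0.0152809 rad/s ≈ 0.01528 rad/s

Final answer: n = 0.01528 rad/s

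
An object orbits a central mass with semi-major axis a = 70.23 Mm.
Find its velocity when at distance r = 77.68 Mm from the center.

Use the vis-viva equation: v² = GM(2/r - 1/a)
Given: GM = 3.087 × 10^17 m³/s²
a = 70.23 Mm = 7.023 × 10^7 m
r = 77.68 Mm = 7.768 × 10^7 m
GM = 3.087 × 10^17 m³/s²
2/r − 1/a = 2.57467 × 10^-8 − 1.42389 × 10^-8 = 1.15077 × 10^-8 m⁻¹
v² = GM (2/r − 1/a) = 3.55243 × 10^9 m²/s²
v = 59602.3 m/s ≈ 59.6 km/s

Final answer: 59.6 km/s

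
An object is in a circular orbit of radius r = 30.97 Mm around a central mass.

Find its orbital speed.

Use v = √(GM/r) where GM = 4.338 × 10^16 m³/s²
r = 30.97 Mm = 3.097 × 10^7 m
GM = 4.338 × 10^16 m³/s²
GM/r = (4.338 × 10^16) / (3.097 × 10^7) = 1.40071 × 10^9 m²/s²
v = √(GM/r) = 37426.1 m/s ≈ 37.43 km/s

Final answer: 37.43 km/s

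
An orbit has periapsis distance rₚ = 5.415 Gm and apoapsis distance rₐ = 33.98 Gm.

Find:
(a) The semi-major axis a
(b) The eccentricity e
rₚ = 5.415 Gm = 5.415 × 10^9 m
rₐ = 33.98 Gm = 3.398 × 10^10 m
(a) a = (rₚ + rₐ)/2 = 1.96975 × 10^10 m ≈ 19.7 Gm
(b) e = (rₐ − rₚ)/(rₐ + rₚ) = (2.8565 × 10^10) / (3.9395 × 10^10) = 0.725092

Final answer:
(a) a = 19.7 Gm
(b) e = 0.7251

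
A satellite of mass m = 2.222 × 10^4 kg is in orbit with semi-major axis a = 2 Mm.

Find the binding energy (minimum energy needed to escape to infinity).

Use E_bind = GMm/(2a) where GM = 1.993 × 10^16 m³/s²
a = 2 Mm = 2 × 10^6 m
GM = 1.993 × 10^16 m³/s²
m = 2.222 × 10^4 kg
GMm = 1.993 × 10^16 × 22220 = 4.42845 × 10^20 m³·kg/s²
2a = 4 × 10^6 m
E_bind = GMm/(2a) = 1.10711 × 10^14 J ≈ 110.7 TJ

Final answer: 110.7 TJ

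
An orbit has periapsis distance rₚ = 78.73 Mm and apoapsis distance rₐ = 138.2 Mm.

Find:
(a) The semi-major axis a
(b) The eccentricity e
rₚ = 78.73 Mm = 7.873 × 10^7 m
rₐ = 138.2 Mm = 1.382 × 10^8 m
(a) a = (rₚ + rₐ)/2 = 1.08465 × 10^8 m ≈ 108.5 Mm
(b) e = (rₐ − rₚ)/(rₐ + rₚ) = (5.947 × 10^7) / (2.1693 × 10^8) = 0.274144

Final answer:
(a) a = 108.5 Mm
(b) e = 0.2741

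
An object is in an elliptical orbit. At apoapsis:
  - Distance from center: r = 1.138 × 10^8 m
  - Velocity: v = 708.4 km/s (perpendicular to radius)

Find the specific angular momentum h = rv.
r = 1.138 × 10^8 m
v = 708.4 km/s = 708400 m/s
h = rv = 1.138 × 10^8 × 708400 = 8.06159 × 10^13 m²/s ≈ 8.062 × 10^13 m²/s

Final answer: h = 8.062 × 10^13 m²/s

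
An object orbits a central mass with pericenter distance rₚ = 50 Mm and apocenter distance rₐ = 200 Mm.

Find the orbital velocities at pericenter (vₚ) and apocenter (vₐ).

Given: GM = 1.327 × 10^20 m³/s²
rₚ = 50 Mm = 5 × 10^7 m
rₐ = 200 Mm = 2 × 10^8 m
GM = 1.327 × 10^20 m³/s²
a = (rₚ + rₐ)/2 = 1.25 × 10^8 m
Vis-viva: v² = GM (2/r − 1/a)
vₚ² = 1.327 × 10^20 × (4 × 10^-8 − 8 × 10^-9) = 4.2464 × 10^12 m²/s²
vₚ = 2.06068 × 10^6 m/s ≈ 2061 km/s
vₐ² = 1.327 × 10^20 × (1 × 10^-8 − 8 × 10^-9) = 2.654 × 10^11 m²/s²
vₐ = 515170 m/s ≈ 515.2 km/s

Final answer: vₚ = 2061 km/s, vₐ = 515.2 km/s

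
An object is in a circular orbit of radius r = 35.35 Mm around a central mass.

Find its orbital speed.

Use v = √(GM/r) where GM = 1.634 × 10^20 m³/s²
r = 35.35 Mm = 3.535 × 10^7 m
GM = 1.634 × 10^20 m³/s²
GM/r = (1.634 × 10^20) / (3.535 × 10^7) = 4.62235 × 10^12 m²/s²
v = √(GM/r) = 2.14996 × 10^6 m/s ≈ 2150 km/s

Final answer: 2150 km/s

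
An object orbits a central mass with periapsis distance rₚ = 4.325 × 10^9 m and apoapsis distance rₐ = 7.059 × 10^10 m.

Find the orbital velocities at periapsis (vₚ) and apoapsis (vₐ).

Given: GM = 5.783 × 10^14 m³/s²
rₚ = 4.325 × 10^9 m
rₐ = 7.059 × 10^10 m
GM = 5.783 × 10^14 m³/s²
a = (rₚ + rₐ)/2 = 3.74575 × 10^10 m
Vis-viva: v² = GM (2/r − 1/a)
vₚ² = 5.783 × 10^14 × (4.62428 × 10^-10 − 2.66969 × 10^-11) = 251983 m²/s²
vₚ = 501.979 m/s ≈ 502 m/s
vₐ² = 5.783 × 10^14 × (2.83326 × 10^-11 − 2.66969 × 10^-11) = 945.926 m²/s²
vₐ = 30.7559 m/s ≈ 30.76 m/s

Final answer: vₚ = 502 m/s, vₐ = 30.76 m/s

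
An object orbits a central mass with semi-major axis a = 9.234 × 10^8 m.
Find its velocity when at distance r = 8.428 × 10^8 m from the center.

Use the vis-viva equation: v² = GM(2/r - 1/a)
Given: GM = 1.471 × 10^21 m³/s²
a = 9.234 × 10^8 m
r = 8.428 × 10^8 m
GM = 1.471 × 10^21 m³/s²
2/r − 1/a = 2.37304 × 10^-9 − 1.08295 × 10^-9 = 1.29009 × 10^-9 m⁻¹
v² = GM (2/r − 1/a) = 1.89772 × 10^12 m²/s²
v = 1.37758 × 10^6 m/s ≈ 1378 km/s

Final answer: 1378 km/s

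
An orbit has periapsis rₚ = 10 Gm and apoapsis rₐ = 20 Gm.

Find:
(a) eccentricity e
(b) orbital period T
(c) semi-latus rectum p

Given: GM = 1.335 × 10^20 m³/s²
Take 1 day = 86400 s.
rₚ = 10 Gm = 1 × 10^10 m
rₐ = 20 Gm = 2 × 10^10 m
GM = 1.335 × 10^20 m³/s²
a = (rₚ + rₐ)/2 = 1.5 × 10^10 m
e = (rₐ − rₚ)/(rₐ + rₚ) = (1 × 10^10) / (3 × 10^10) = 0.333333
(a) e = 0.333333 ≈ 0.3333
(b) a³ = 3.375 × 10^30 m³;  T = 2π √(a³/GM) = 2π × 159000 s = 999024 s ≈ 11.56 days
(c) 1 − e² = 0.888889;  p = a(1 − e²) = 1.5 × 10^10 × 0.888889 = 1.33333 × 10^10 m ≈ 13.33 Gm

Final answer:
(a) eccentricity e = 0.3333
(b) orbital period T = 11.56 days
(c) semi-latus rectum p = 13.33 Gm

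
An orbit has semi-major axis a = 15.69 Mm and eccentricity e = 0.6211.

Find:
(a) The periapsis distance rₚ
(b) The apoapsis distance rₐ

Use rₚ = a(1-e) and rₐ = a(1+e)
a = 15.69 Mm = 1.569 × 10^7 m
e = 0.6211:  1 − e = 0.3789,  1 + e = 1.6211
(a) rₚ = a(1 − e) = 1.569 × 10^7 m × 0.3789 = 5.94494 × 10^6 m ≈ 5.945 Mm
(b) rₐ = a(1 + e) = 1.569 × 10^7 m × 1.6211 = 2.54351 × 10^7 m ≈ 25.44 Mm

Final answer:
(a) rₚ = 5.945 Mm
(b) rₐ = 25.44 Mm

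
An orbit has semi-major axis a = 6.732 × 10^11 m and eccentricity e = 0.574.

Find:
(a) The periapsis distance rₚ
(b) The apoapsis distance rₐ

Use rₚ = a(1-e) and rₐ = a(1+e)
a = 6.732 × 10^11 m
e = 0.574:  1 − e = 0.426,  1 + e = 1.574
(a) rₚ = a(1 − e) = 6.732 × 10^11 m × 0.426 = 2.86783 × 10^11 m ≈ 2.868 × 10^11 m
(b) rₐ = a(1 + e) = 6.732 × 10^11 m × 1.574 = 1.05962 × 10^12 m ≈ 1.06 × 10^12 m

Final answer:
(a) rₚ = 2.868 × 10^11 m
(b) rₐ = 1.06 × 10^12 m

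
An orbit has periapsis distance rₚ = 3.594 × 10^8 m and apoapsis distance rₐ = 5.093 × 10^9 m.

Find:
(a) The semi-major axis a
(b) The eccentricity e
rₚ = 3.594 × 10^8 m
rₐ = 5.093 × 10^9 m
(a) a = (rₚ + rₐ)/2 = 2.7262 × 10^9 m ≈ 2.726 × 10^9 m
(b) e = (rₐ − rₚ)/(rₐ + rₚ) = (4.7336 × 10^9) / (5.4524 × 10^9) = 0.868168

Final answer:
(a) a = 2.726 × 10^9 m
(b) e = 0.8682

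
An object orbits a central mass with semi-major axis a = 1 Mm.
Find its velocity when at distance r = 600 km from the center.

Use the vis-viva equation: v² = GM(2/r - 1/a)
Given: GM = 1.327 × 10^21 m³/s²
a = 1 Mm = 1 × 10^6 m
r = 600 km = 600000 m
GM = 1.327 × 10^21 m³/s²
2/r − 1/a = 3.33333 × 10^-6 − 1 × 10^-6 = 2.33333 × 10^-6 m⁻¹
v² = GM (2/r − 1/a) = 3.09633 × 10^15 m²/s²
v = 5.56447 × 10^7 m/s ≈ 5.564 × 10^4 km/s

Final answer: 5.564 × 10^4 km/s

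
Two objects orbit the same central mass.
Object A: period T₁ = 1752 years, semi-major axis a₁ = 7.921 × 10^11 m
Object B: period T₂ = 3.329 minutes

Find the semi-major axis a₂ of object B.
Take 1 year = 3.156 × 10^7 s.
T₁ = 1752 years = 5.52931 × 10^10 s
T₂ = 3.329 minutes = 199.74 s
a₁ = 7.921 × 10^11 m
Kepler's third law: (T₂/T₁)² = (a₂/a₁)³  ⇒  a₂ = a₁ (T₂/T₁)^(2/3)
T₂/T₁ = 3.61238 × 10^-9
(T₂/T₁)^(2/3) = 2.3543 × 10^-6
a₂ = 7.921 × 10^11 m × 2.3543 × 10^-6 = 1.86484 × 10^6 m ≈ 1.865 × 10^6 m

Final answer: a₂ = 1.865 × 10^6 m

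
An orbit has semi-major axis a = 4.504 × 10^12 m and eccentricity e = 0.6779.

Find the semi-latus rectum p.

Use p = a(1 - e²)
a = 4.504 × 10^12 m
e = 0.6779,  e² = 0.459548,  1 − e² = 0.540452
p = a(1 − e²) = 4.504 × 10^12 m × 0.540452 = 2.43419 × 10^12 m ≈ 2.434 × 10^12 m

Final answer: p = 2.434 × 10^12 m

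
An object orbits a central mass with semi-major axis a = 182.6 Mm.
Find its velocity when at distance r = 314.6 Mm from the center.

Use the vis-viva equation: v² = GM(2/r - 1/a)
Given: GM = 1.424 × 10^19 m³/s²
a = 182.6 Mm = 1.826 × 10^8 m
r = 314.6 Mm = 3.146 × 10^8 m
GM = 1.424 × 10^19 m³/s²
2/r − 1/a = 6.35728 × 10^-9 − 5.47645 × 10^-9 = 8.80828 × 10^-10 m⁻¹
v² = GM (2/r − 1/a) = 1.2543 × 10^10 m²/s²
v = 111995 m/s ≈ 112 km/s

Final answer: 112 km/s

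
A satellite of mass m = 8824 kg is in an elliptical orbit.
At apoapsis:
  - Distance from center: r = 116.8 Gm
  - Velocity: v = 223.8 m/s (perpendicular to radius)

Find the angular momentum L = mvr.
r = 116.8 Gm = 1.168 × 10^11 m
v = 223.8 m/s
vr = 223.8 × 1.168 × 10^11 = 2.61398 × 10^13 m²/s
L = m × vr = 8824 × 2.61398 × 10^13 = 2.30658 × 10^17 kg·m²/s ≈ 2.307 × 10^17 kg·m²/s

Final answer: L = 2.307 × 10^17 kg·m²/s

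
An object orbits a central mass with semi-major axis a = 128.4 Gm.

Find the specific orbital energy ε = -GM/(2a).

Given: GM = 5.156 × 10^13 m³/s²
a = 128.4 Gm = 1.284 × 10^11 m
GM = 5.156 × 10^13 m³/s²
2a = 2.568 × 10^11 m
ε = −GM/(2a) = -200.779 J/kg ≈ -200.8 J/kg

Final answer: -200.8 J/kg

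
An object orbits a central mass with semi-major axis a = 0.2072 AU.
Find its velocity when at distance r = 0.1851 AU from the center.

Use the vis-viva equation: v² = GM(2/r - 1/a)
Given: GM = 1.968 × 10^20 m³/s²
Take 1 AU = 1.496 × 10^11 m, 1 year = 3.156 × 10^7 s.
a = 0.2072 AU = 3.09971 × 10^10 m
r = 0.1851 AU = 2.7691 × 10^10 m
GM = 1.968 × 10^20 m³/s²
2/r − 1/a = 7.22257 × 10^-11 − 3.22611 × 10^-11 = 3.99647 × 10^-11 m⁻¹
v² = GM (2/r − 1/a) = 7.86505 × 10^9 m²/s²
v = 88685.1 m/s ≈ 18.71 AU/year

Final answer: 18.71 AU/year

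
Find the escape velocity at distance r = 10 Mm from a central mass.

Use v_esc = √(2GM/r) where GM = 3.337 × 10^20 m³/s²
r = 10 Mm = 1 × 10^7 m
GM = 3.337 × 10^20 m³/s²
2GM/r = 2 × (3.337 × 10^20) / (1 × 10^7) = 6.674 × 10^13 m²/s²
v_esc = √(2GM/r) = 8.16946 × 10^6 m/s ≈ 8169 km/s

Final answer: 8169 km/s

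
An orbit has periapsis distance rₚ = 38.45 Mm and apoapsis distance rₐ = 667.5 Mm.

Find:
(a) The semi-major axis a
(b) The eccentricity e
rₚ = 38.45 Mm = 3.845 × 10^7 m
rₐ = 667.5 Mm = 6.675 × 10^8 m
(a) a = (rₚ + rₐ)/2 = 3.52975 × 10^8 m ≈ 353 Mm
(b) e = (rₐ − rₚ)/(rₐ + rₚ) = (6.2905 × 10^8) / (7.0595 × 10^8) = 0.891069

Final answer:
(a) a = 353 Mm
(b) e = 0.8911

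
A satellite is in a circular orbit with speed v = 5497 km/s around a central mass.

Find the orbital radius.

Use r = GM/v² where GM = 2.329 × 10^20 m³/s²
v = 5497 km/s = 5.497 × 10^6 m/s
GM = 2.329 × 10^20 m³/s²
v² = 3.0217 × 10^13 m²/s²
r = GM/v² = (2.329 × 10^20) / (3.0217 × 10^13) = 7.70758 × 10^6 m ≈ 7.708 Mm

Final answer: 7.708 Mm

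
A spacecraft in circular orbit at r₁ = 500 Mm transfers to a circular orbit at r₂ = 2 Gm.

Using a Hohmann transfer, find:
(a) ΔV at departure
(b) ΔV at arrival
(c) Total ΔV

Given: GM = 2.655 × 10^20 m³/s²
r₁ = 500 Mm = 5 × 10^8 m
r₂ = 2 Gm = 2 × 10^9 m
GM = 2.655 × 10^20 m³/s²
Transfer ellipse: a_t = (r₁ + r₂)/2 = 1.25 × 10^9 m
Circular speed at r₁: v₁ = √(GM/r₁) = 728697 m/s
Transfer speed at r₁ (periapsis): v₁ₜ = √(GM(2/r₁ − 1/a_t)) = 921737 m/s
(a) ΔV₁ = v₁ₜ − v₁ = 193040 m/s ≈ 193 km/s
Circular speed at r₂: v₂ = √(GM/r₂) = 364349 m/s
Transfer speed at r₂ (apoapsis): v₂ₜ = √(GM(2/r₂ − 1/a_t)) = 230434 m/s
(b) ΔV₂ = v₂ − v₂ₜ = 133914 m/s ≈ 133.9 km/s
(c) ΔV_total = ΔV₁ + ΔV₂ = 326954 m/s ≈ 327 km/s

Final answer:
(a) ΔV₁ = 193 km/s
(b) ΔV₂ = 133.9 km/s
(c) ΔV_total = 327 km/s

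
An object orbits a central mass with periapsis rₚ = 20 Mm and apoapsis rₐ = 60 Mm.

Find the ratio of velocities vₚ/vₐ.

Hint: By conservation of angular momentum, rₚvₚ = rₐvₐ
rₚ = 20 Mm = 2 × 10^7 m
rₐ = 60 Mm = 6 × 10^7 m
rₚvₚ = rₐvₐ  ⇒  vₚ/vₐ = rₐ/rₚ
vₚ/vₐ = (6 × 10^7) / (2 × 10^7) = 3

Final answer: vₚ/vₐ = 3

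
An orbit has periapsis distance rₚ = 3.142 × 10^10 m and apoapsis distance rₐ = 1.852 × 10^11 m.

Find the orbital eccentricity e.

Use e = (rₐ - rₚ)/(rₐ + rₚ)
rₚ = 3.142 × 10^10 m
rₐ = 1.852 × 10^11 m
rₐ − rₚ = 1.5378 × 10^11 m
rₐ + rₚ = 2.1662 × 10^11 m
e = (rₐ − rₚ)/(rₐ + rₚ) = 0.709907

Final answer: e = 0.7099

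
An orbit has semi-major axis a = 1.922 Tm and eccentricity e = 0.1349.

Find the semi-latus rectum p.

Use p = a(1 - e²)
a = 1.922 Tm = 1.922 × 10^12 m
e = 0.1349,  e² = 0.018198,  1 − e² = 0.981802
p = a(1 − e²) = 1.922 × 10^12 m × 0.981802 = 1.88702 × 10^12 m ≈ 1.887 Tm

Final answer: p = 1.887 Tm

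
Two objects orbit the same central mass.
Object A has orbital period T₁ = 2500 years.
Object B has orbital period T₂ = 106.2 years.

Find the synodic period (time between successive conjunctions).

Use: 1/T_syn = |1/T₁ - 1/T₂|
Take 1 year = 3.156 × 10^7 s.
T₁ = 2500 years = 7.89 × 10^10 s
T₂ = 106.2 years = 3.35167 × 10^9 s
1/T₁ = 1.26743 × 10^-11 s⁻¹
1/T₂ = 2.98359 × 10^-10 s⁻¹
|1/T₁ − 1/T₂| = 2.85684 × 10^-10 s⁻¹
T_syn = 1 / |1/T₁ − 1/T₂| = 3.50037 × 10^9 s ≈ 110.9 years

Final answer: T_syn = 110.9 years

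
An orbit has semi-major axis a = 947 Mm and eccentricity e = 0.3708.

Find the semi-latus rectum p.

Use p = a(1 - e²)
a = 947 Mm = 9.47 × 10^8 m
e = 0.3708,  e² = 0.137493,  1 − e² = 0.862507
p = a(1 − e²) = 9.47 × 10^8 m × 0.862507 = 8.16794 × 10^8 m ≈ 816.8 Mm

Final answer: p = 816.8 Mm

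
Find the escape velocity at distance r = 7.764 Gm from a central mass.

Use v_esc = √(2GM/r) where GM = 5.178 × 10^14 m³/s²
r = 7.764 Gm = 7.764 × 10^9 m
GM = 5.178 × 10^14 m³/s²
2GM/r = 2 × (5.178 × 10^14) / (7.764 × 10^9) = 133385 m²/s²
v_esc = √(2GM/r) = 365.219 m/s ≈ 365.2 m/s

Final answer: 365.2 m/s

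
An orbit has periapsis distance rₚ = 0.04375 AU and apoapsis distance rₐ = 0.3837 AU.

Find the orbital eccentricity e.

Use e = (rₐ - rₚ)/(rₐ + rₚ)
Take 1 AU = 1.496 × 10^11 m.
rₚ = 0.04375 AU = 6.545 × 10^9 m
rₐ = 0.3837 AU = 5.74015 × 10^10 m
rₐ − rₚ = 5.08565 × 10^10 m
rₐ + rₚ = 6.39465 × 10^10 m
e = (rₐ − rₚ)/(rₐ + rₚ) = 0.795298

Final answer: e = 0.7953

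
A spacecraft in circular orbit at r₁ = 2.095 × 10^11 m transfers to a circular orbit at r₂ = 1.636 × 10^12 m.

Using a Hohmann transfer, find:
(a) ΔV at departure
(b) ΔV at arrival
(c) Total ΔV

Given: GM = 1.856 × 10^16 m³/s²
r₁ = 2.095 × 10^11 m
r₂ = 1.636 × 10^12 m
GM = 1.856 × 10^16 m³/s²
Transfer ellipse: a_t = (r₁ + r₂)/2 = 9.2275 × 10^11 m
Circular speed at r₁: v₁ = √(GM/r₁) = 297.644 m/s
Transfer speed at r₁ (periapsis): v₁ₜ = √(GM(2/r₁ − 1/a_t)) = 396.321 m/s
(a) ΔV₁ = v₁ₜ − v₁ = 98.6767 m/s ≈ 98.68 m/s
Circular speed at r₂: v₂ = √(GM/r₂) = 106.512 m/s
Transfer speed at r₂ (apoapsis): v₂ₜ = √(GM(2/r₂ − 1/a_t)) = 50.7513 m/s
(b) ΔV₂ = v₂ − v₂ₜ = 55.7604 m/s ≈ 55.76 m/s
(c) ΔV_total = ΔV₁ + ΔV₂ = 154.437 m/s ≈ 154.4 m/s

Final answer:
(a) ΔV₁ = 98.68 m/s
(b) ΔV₂ = 55.76 m/s
(c) ΔV_total = 154.4 m/s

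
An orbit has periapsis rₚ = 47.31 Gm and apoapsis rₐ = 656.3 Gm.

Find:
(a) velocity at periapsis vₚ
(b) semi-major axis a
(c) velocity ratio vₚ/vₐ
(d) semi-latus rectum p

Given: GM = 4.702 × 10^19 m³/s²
rₚ = 47.31 Gm = 4.731 × 10^10 m
rₐ = 656.3 Gm = 6.563 × 10^11 m
GM = 4.702 × 10^19 m³/s²
a = (rₚ + rₐ)/2 = 3.51805 × 10^11 m
e = (rₐ − rₚ)/(rₐ + rₚ) = (6.0899 × 10^11) / (7.0361 × 10^11) = 0.865522
(a) vₚ² = GM (2/rₚ − 1/a) = 4.702 × 10^19 × (4.22744 × 10^-11 − 2.84248 × 10^-12) = 1.85409 × 10^9 m²/s²;  vₚ = 43059.1 m/s ≈ 43.06 km/s
(b) a = 3.51805 × 10^11 m ≈ 351.8 Gm
(c) vₚ/vₐ = rₐ/rₚ (angular momentum) = (6.563 × 10^11) / (4.731 × 10^10) = 13.8723 ≈ 13.87
(d) 1 − e² = 0.250872;  p = a(1 − e²) = 3.51805 × 10^11 × 0.250872 = 8.82579 × 10^10 m ≈ 88.26 Gm

Final answer:
(a) velocity at periapsis vₚ = 43.06 km/s
(b) semi-major axis a = 351.8 Gm
(c) velocity ratio vₚ/vₐ = 13.87
(d) semi-latus rectum p = 88.26 Gm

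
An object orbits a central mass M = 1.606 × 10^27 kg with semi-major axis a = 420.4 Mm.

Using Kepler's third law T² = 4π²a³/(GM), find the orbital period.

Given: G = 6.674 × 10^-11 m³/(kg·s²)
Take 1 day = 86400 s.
M = 1.606 × 10^27 kg
GM = G × M = 6.674 × 10^-11 × 1.606 × 10^27 = 1.07184 × 10^17 m³/s²
a = 420.4 Mm = 4.204 × 10^8 m
a³ = 7.42999 × 10^25 m³
T = 2π √(a³/GM) = 2π √((7.42999 × 10^25) / (1.07184 × 10^17)) = 2π × 26328.6 s
T = 165428 s ≈ 1.915 days

Final answer: 1.915 days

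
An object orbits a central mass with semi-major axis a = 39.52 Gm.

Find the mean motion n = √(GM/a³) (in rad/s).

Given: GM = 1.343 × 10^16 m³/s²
a = 39.52 Gm = 3.952 × 10^10 m
GM = 1.343 × 10^16 m³/s²
a³ = 6.17235 × 10^31 m³
GM/a³ = (1.343 × 10^16) / (6.17235 × 10^31) = 2.17583 × 10^-16 s⁻²
n = √(GM/a³) = 1.47507 × 10^-8 rad/s ≈ 1.475 × 10^-8 rad/s

Final answer: n = 1.475 × 10^-8 rad/s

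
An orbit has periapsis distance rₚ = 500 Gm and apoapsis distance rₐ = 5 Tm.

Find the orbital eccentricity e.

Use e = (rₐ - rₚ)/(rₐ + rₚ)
rₚ = 500 Gm = 5 × 10^11 m
rₐ = 5 Tm = 5 × 10^12 m
rₐ − rₚ = 4.5 × 10^12 m
rₐ + rₚ = 5.5 × 10^12 m
e = (rₐ − rₚ)/(rₐ + rₚ) = 0.818182

Final answer: e = 0.8182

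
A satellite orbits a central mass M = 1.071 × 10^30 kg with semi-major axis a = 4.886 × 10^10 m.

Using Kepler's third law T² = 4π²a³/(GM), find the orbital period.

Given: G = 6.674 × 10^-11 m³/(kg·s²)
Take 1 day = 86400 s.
M = 1.071 × 10^30 kg
GM = G × M = 6.674 × 10^-11 × 1.071 × 10^30 = 7.14785 × 10^19 m³/s²
a = 4.886 × 10^10 m
a³ = 1.16643 × 10^32 m³
T = 2π √(a³/GM) = 2π √((1.16643 × 10^32) / (7.14785 × 10^19)) = 2π × 1.27745 × 10^6 s
T = 8.02643 × 10^6 s ≈ 92.9 days

Final answer: 92.9 days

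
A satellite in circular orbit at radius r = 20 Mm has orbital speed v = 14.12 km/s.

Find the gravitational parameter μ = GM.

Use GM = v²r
r = 20 Mm = 2 × 10^7 m
v = 14.12 km/s = 14120 m/s
v² = 1.99374 × 10^8 m²/s²
GM = v²r = 1.99374 × 10^8 × 2 × 10^7 = 3.98749 × 10^15 m³/s²
GM ≈ 3.987 × 10^15 m³/s²

Final answer: GM = 3.987 × 10^15 m³/s²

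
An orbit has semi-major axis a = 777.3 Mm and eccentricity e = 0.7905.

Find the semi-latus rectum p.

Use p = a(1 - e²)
a = 777.3 Mm = 7.773 × 10^8 m
e = 0.7905,  e² = 0.62489,  1 − e² = 0.37511
p = a(1 − e²) = 7.773 × 10^8 m × 0.37511 = 2.91573 × 10^8 m ≈ 291.6 Mm

Final answer: p = 291.6 Mm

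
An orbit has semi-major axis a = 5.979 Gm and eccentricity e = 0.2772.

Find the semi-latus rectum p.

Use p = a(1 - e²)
a = 5.979 Gm = 5.979 × 10^9 m
e = 0.2772,  e² = 0.0768398,  1 − e² = 0.92316
p = a(1 − e²) = 5.979 × 10^9 m × 0.92316 = 5.51957 × 10^9 m ≈ 5.52 Gm

Final answer: p = 5.52 Gm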